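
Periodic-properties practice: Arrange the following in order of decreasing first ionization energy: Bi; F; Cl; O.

O is in period 2, group 16; F is in period 2, group 17; Cl is in period 3, group 17; Bi is in period 6, group 15.
First ionization energy rises across a period (greater Z_eff holds electrons more tightly) and falls down a group (valence electrons are farther from the nucleus).
Neither a single period nor a single group — weigh both effects.
Cl > Bi: both effects reinforce here, so Cl is clearly the higher of the two.
O > Cl: the two effects oppose for this pair; the down-group effect wins (1314 vs 1251 kJ/mol).
F > O: both are in period 2; the period trend gives F the larger value.
Approximate values (kJ/mol): O 1314, F 1681, Cl 1251, Bi 703.
So from highest to lowest: F > O > Cl > Bi.

F, O, Cl, Bi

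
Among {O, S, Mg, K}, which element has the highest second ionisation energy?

O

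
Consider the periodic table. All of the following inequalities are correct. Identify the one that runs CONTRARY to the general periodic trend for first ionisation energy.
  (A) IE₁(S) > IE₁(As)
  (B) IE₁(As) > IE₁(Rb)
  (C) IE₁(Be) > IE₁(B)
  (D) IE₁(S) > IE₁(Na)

(C)

The general trend: first ionisation energy increases across a period and decreases down a group.
(A) S (period 3, group 16) vs As (period 4, group 15): the stated order agrees with the simple trend.
(B) As (period 4, group 15) vs Rb (period 5, group 1): the stated order agrees with the simple trend.
(C) Be (period 2, group 2) vs B (period 2, group 13): the stated order contradicts the simple trend.
(D) S (period 3, group 16) vs Na (period 3, group 1): the stated order agrees with the simple trend.
The exception is (C): removing B's lone 2p electron is easier than breaking Be's filled 2s².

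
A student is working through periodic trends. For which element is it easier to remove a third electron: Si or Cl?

Si

Consider each +2 ion: Si²⁺ still has 2 valence electrons; Cl²⁺ still has 5 valence electrons.
All are still removing valence electrons, so compare the +2 ions as you would atoms: IE_3 generally rises across a period (higher Z_eff) and falls down a group (larger shell), subject to the usual subshell exceptions.
Valence configurations: Si²⁺ [Ne]3s², Cl²⁺ [Ne]3s²3p³.
Approximate IE_3 values (kJ/mol): Si 3232, Cl 3822.
Overall IE_3 order: Si < Cl.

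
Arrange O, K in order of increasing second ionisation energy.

K, O

Consider each +1 ion: O⁺ still has 5 valence electrons; K⁺ is the bare [Ar] core.
Usually core removal costs more than valence removal, but here the competition is close: a tightly held n=2 valence electron can cost more to remove than an n=3 core electron, so the actual values have to decide it.
Approximate IE_2 values (kJ/mol): O 3388, K 3052.
Overall IE_2 order: K < O.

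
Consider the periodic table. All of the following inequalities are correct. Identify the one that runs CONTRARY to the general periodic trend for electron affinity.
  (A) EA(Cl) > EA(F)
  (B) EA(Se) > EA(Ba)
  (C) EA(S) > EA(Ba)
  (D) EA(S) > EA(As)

(A)

The general trend: electron affinity increases across a period and decreases down a group.
(A) Cl (period 3, group 17) vs F (period 2, group 17): the stated order contradicts the simple trend.
(B) Se (period 4, group 16) vs Ba (period 6, group 2): the stated order agrees with the simple trend.
(C) S (period 3, group 16) vs Ba (period 6, group 2): the stated order agrees with the simple trend.
(D) S (period 3, group 16) vs As (period 4, group 15): the stated order agrees with the simple trend.
The exception is (A): F's small 2p subshell makes the incoming electron feel strong e⁻–e⁻ repulsion, so Cl actually releases more energy on gaining an electron.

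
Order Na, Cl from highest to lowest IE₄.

The fourth ionization energy removes an electron from the +3 ion. For each element: Na³⁺ is already 2 electrons into the core; Cl³⁺ still has 4 valence electrons.
Core electrons are held far more tightly than valence electrons, so Na tops the IE_4 order.
The numbers (kJ/mol): Na 9543, Cl 5159.
Putting it together, IE_4: Cl < Na.

Na > Cl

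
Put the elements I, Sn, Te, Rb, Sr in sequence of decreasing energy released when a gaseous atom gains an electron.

Rb is in period 5, group 1; Sr is in period 5, group 2; Sn is in period 5, group 14; Te is in period 5, group 16; I is in period 5, group 17.
Atoms with high Z_eff and room in the valence shell (especially the halogens) have the most exothermic electron affinities.
All lie in period 5; the across-period trend (electron affinity increases left to right) applies, with the exception below.
Note the exception: Rb has a higher electron affinity than Sr, contrary to the simple trend — adding an electron to Sr (ns²) has to open a new, higher-energy np subshell, which is unfavourable.
For reference (kJ/mol): Rb 47, Sr 5, Sn 107, Te 190, I 295.
So from highest to lowest: I > Te > Sn > Rb > Sr.

I, Te, Sn, Rb, Sr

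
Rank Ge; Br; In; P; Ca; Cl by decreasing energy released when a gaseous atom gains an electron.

Cl > Br > Ge > P > In > Ca

P is in period 3, group 15; Cl is in period 3, group 17; Ca is in period 4, group 2; Ge is in period 4, group 14; Br is in period 4, group 17; In is in period 5, group 13.
Adding an electron releases more energy for atoms nearer the top right (short of the noble gases).
These span different periods and groups, so the two trends combine.
In > Ca: the two effects oppose for this pair; the across-period effect wins (29 vs 2 kJ/mol).
P > In: relative to In, both the across-period and down-group shifts push P's electron affinity up.
Ge > P: this pair runs against the simple trend — see the exception note.
Br > Ge: both are in period 4; the period trend gives Br the larger value.
Cl > Br: they share group 17; the group trend gives Cl the larger value.
Note the exception: Ge has a higher electron affinity than P, contrary to the simple trend — adding an electron to P's half-filled np³ subshell costs electron-pairing energy.
Approximate values (kJ/mol): P 72, Cl 349, Ca 2, Ge 119, Br 325, In 29.
So from highest to lowest: Cl > Br > Ge > P > In > Ca.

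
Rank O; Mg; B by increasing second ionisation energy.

IE_2 is the cost of taking one more electron from the +1 cation: O⁺ still has 5 valence electrons; Mg⁺ still has 1 valence electron; B⁺ still has 2 valence electrons.
All are still removing valence electrons, so compare the +1 ions as you would atoms: IE_2 generally rises across a period (higher Z_eff) and falls down a group (larger shell), subject to the usual subshell exceptions.
Valence configurations: O⁺ [He]2s²2p³, Mg⁺ [Ne]3s¹, B⁺ [He]2s².
Approximate IE_2 values (kJ/mol): O 3388, Mg 1451, B 2427.
Putting it together, IE_2: Mg < B < O.

Mg, B, O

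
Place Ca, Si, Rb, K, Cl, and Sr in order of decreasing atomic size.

Rb > K > Sr > Ca > Si > Cl

Si is in period 3, group 14; Cl is in period 3, group 17; K is in period 4, group 1; Ca is in period 4, group 2; Rb is in period 5, group 1; Sr is in period 5, group 2.
Across a period the added protons contract the valence shell; down a group each new principal shell makes the atom larger.
Neither a single period nor a single group — weigh both effects.
Si > Cl: Si lies to the left of Cl in period 3, so the across-period effect alone puts Si larger.
Ca > Si: both effects reinforce here, so Ca is clearly the larger of the two.
Sr > Ca: they share group 2; the group trend gives Sr the larger value.
K > Sr: period and group pull opposite ways; the across-period shift dominates (196 vs 185 pm).
Rb > K: Rb sits below K in group 1, so the down-group effect alone puts Rb larger.
For reference (pm): Si 116, Cl 99, K 196, Ca 171, Rb 210, Sr 185.
So from largest to smallest: Rb > K > Sr > Ca > Si > Cl.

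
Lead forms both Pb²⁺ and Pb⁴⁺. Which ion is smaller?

Pb⁴⁺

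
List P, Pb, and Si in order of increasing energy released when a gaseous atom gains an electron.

Pb < P < Si

Si is in period 3, group 14; P is in period 3, group 15; Pb is in period 6, group 14.
Atoms with high Z_eff and room in the valence shell (especially the halogens) have the most exothermic electron affinities.
Here both period and group differ, so the two effects have to be weighed against each other.
P > Pb: relative to Pb, both the across-period and down-group shifts push P's electron affinity up.
Si > P: this pair runs against the simple trend — see the exception note.
Note the exception: Si has a higher electron affinity than P, contrary to the simple trend — adding an electron to P's half-filled 3p³ is unfavourable, so Si (3p²) has the more exothermic EA.
Approximate values (kJ/mol): Si 134, P 72, Pb 35.
So from lowest to highest: Pb < P < Si.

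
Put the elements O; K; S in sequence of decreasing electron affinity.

S > O > K

Electron affinity generally becomes more exothermic across a period toward the halogens and less exothermic down a group.
These span different periods and groups, so the two trends combine.
O > K: both effects reinforce here, so O is clearly the higher of the two.
S > O: this pair runs against the simple trend — see the exception note.
Note the exception: S has a higher electron affinity than O, contrary to the simple trend — the compact 2p subshell of O repels the added electron more than S's larger 3p does.
For reference (kJ/mol): O 141, S 200, K 48.
So from highest to lowest: S > O > K.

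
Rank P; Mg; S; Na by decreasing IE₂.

Na, S, P, Mg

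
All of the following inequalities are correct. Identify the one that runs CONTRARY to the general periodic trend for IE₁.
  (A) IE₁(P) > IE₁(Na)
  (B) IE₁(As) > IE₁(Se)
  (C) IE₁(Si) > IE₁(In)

The general trend: IE₁ increases across a period and decreases down a group.
(A) P (period 3, group 15) vs Na (period 3, group 1): the stated order agrees with the simple trend.
(B) As (period 4, group 15) vs Se (period 4, group 16): the stated order contradicts the simple trend.
(C) Si (period 3, group 14) vs In (period 5, group 13): the stated order agrees with the simple trend.
The exception is (B): Se (4p⁴) ionizes more easily than half-filled As (4p³).

(B)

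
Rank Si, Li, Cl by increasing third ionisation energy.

Si < Cl < Li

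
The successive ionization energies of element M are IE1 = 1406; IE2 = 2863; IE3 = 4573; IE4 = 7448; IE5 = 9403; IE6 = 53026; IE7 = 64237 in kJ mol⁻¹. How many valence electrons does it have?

Look for the largest jump between consecutive ionization energies: IE6/IE5 ≈ 5.6, far larger than any earlier ratio.
That jump marks the point where a core electron is being removed. So the atom has 5 valence electrons.

5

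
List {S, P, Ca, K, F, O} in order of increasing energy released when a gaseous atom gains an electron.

Ca < K < P < O < S < F

Atoms with high Z_eff and room in the valence shell (especially the halogens) have the most exothermic electron affinities.
Here both period and group differ, so the two effects have to be weighed against each other.
K > Ca: this pair runs against the simple trend — see the exception note.
P > K: both effects reinforce here, so P is clearly the higher of the two.
O > P: relative to P, both the across-period and down-group shifts push O's electron affinity up.
S > O: this pair runs against the simple trend — see the exception note.
F > S: relative to S, both the across-period and down-group shifts push F's electron affinity up.
Note the exception: K has a higher electron affinity than Ca, contrary to the simple trend — adding an electron to Ca (ns²) has to open a new, higher-energy np subshell, which is unfavourable.
Note the exception: S has a higher electron affinity than O, contrary to the simple trend — the compact 2p subshell of O repels the added electron more than S's larger 3p does.
Approximate values (kJ/mol): O 141, F 328, P 72, S 200, K 48, Ca 2.
So from lowest to highest: Ca < K < P < O < S < F.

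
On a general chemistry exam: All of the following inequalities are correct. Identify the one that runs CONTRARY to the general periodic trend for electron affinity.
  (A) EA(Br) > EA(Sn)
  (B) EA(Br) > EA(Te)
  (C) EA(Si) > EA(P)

The general trend: electron affinity increases across a period and decreases down a group.
(A) Br (period 4, group 17) vs Sn (period 5, group 14): the stated order agrees with the simple trend.
(B) Br (period 4, group 17) vs Te (period 5, group 16): the stated order agrees with the simple trend.
(C) Si (period 3, group 14) vs P (period 3, group 15): the stated order contradicts the simple trend.
The exception is (C): adding an electron to P's half-filled 3p³ is unfavourable, so Si (3p²) has the more exothermic EA.

(C)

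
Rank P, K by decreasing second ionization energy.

K > P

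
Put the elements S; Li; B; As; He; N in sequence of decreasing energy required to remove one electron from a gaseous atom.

He > N > S > As > B > Li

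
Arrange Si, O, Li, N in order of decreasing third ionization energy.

Li, O, N, Si

Consider each +2 ion: Si²⁺ still has 2 valence electrons; O²⁺ still has 4 valence electrons; Li²⁺ is already 1 electron into the core; N²⁺ still has 3 valence electrons.
Pulling an electron out of a noble-gas core costs far more than removing a remaining valence electron, so Li sits at the high end of IE_3.
Valence configurations: Si²⁺ [Ne]3s², O²⁺ [He]2s²2p², N²⁺ [He]2s²2p¹.
The numbers (kJ/mol): Si 3232, O 5300, Li 11815, N 4578.
Putting it together, IE_3: Si < N < O < Li.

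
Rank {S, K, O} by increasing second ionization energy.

S < K < O

The second ionization energy removes an electron from the +1 ion. For each element: S⁺ still has 5 valence electrons; K⁺ is the bare [Ar] core; O⁺ still has 5 valence electrons.
Usually core removal costs more than valence removal, but here the competition is close: a tightly held n=2 valence electron can cost more to remove than an n=3 core electron, so the actual values have to decide it.
Valence configurations: S⁺ [Ne]3s²3p³, O⁺ [He]2s²2p³.
The numbers (kJ/mol): S 2252, K 3052, O 3388.
So the second ionization energies run S < K < O.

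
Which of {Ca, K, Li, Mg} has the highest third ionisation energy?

Li

The third ionization energy removes an electron from the +2 ion. For each element: Ca²⁺ is the bare [Ar] core; K²⁺ is already 1 electron into the core; Li²⁺ is already 1 electron into the core; Mg²⁺ is the bare [Ne] core.
All of these are removing an electron from a noble-gas core or deeper; the smaller core (lower principal quantum number) is held far more tightly, and within a period the higher nuclear charge binds the same core more tightly.
The numbers (kJ/mol): Ca 4912, K 4420, Li 11815, Mg 7733.
So the third ionization energies run K < Ca < Mg < Li.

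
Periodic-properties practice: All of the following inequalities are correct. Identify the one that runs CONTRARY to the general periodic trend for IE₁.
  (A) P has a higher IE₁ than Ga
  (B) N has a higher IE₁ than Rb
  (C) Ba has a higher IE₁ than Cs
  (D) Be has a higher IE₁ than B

(D)

The general trend: IE₁ increases across a period and decreases down a group.
(A) P (period 3, group 15) vs Ga (period 4, group 13): the stated order agrees with the simple trend.
(B) N (period 2, group 15) vs Rb (period 5, group 1): the stated order agrees with the simple trend.
(C) Ba (period 6, group 2) vs Cs (period 6, group 1): the stated order agrees with the simple trend.
(D) Be (period 2, group 2) vs B (period 2, group 13): the stated order contradicts the simple trend.
The exception is (D): removing B's lone 2p electron is easier than breaking Be's filled 2s².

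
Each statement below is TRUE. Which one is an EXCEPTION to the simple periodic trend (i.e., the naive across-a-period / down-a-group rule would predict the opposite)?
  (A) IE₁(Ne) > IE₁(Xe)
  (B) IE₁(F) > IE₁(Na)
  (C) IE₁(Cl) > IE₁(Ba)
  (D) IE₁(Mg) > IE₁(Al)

(D)

The general trend: IE₁ increases across a period and decreases down a group.
(A) Ne (period 2, group 18) vs Xe (period 5, group 18): the stated order agrees with the simple trend.
(B) F (period 2, group 17) vs Na (period 3, group 1): the stated order agrees with the simple trend.
(C) Cl (period 3, group 17) vs Ba (period 6, group 2): the stated order agrees with the simple trend.
(D) Mg (period 3, group 2) vs Al (period 3, group 13): the stated order contradicts the simple trend.
The exception is (D): Al's single 3p electron is easier to remove than one from Mg's filled 3s².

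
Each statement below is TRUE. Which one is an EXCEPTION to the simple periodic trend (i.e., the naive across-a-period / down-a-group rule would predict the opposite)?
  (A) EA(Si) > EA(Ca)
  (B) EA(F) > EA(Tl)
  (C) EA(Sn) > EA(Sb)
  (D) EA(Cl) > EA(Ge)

(C)

The general trend: electron affinity increases across a period and decreases down a group.
(A) Si (period 3, group 14) vs Ca (period 4, group 2): the stated order agrees with the simple trend.
(B) F (period 2, group 17) vs Tl (period 6, group 13): the stated order agrees with the simple trend.
(C) Sn (period 5, group 14) vs Sb (period 5, group 15): the stated order contradicts the simple trend.
(D) Cl (period 3, group 17) vs Ge (period 4, group 14): the stated order agrees with the simple trend.
The exception is (C): adding an electron to Sb's half-filled 5p³ is unfavourable, so Sn has the more exothermic EA.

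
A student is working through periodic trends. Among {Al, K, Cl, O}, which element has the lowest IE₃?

Al

The third ionization energy removes an electron from the +2 ion. For each element: Al²⁺ still has 1 valence electron; K²⁺ is already 1 electron into the core; Cl²⁺ still has 5 valence electrons; O²⁺ still has 4 valence electrons.
Usually core removal costs more than valence removal, but here the competition is close: a tightly held n=2 valence electron can cost more to remove than an n=3 core electron, so the actual values have to decide it.
Valence configurations: Al²⁺ [Ne]3s¹, Cl²⁺ [Ne]3s²3p³, O²⁺ [He]2s²2p².
The numbers (kJ/mol): Al 2745, K 4420, Cl 3822, O 5300.
Hence IE_3: Al < Cl < K < O.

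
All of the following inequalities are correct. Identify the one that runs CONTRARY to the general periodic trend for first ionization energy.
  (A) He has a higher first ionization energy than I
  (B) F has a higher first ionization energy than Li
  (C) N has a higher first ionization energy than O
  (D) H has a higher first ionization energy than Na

(C)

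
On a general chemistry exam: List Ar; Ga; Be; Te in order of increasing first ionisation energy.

Ga < Te < Be < Ar

Be is in period 2, group 2; Ar is in period 3, group 18; Ga is in period 4, group 13; Te is in period 5, group 16.
IE₁ increases left→right with effective nuclear charge and decreases top→bottom as the valence shell moves farther out.
Neither a single period nor a single group — weigh both effects.
Te > Ga: the two effects oppose for this pair; the across-period effect wins (869 vs 579 kJ/mol).
Be > Te: the two effects oppose for this pair; the down-group effect wins (900 vs 869 kJ/mol).
Ar > Be: the two effects oppose for this pair; the across-period effect wins (1521 vs 900 kJ/mol).
Tabulated first ionization energy (kJ/mol): Be 900, Ar 1521, Ga 579, Te 869.
So from lowest to highest: Ga < Te < Be < Ar.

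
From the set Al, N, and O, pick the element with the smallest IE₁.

N is in period 2, group 15; O is in period 2, group 16; Al is in period 3, group 13.
First ionization energy rises across a period (greater Z_eff holds electrons more tightly) and falls down a group (valence electrons are farther from the nucleus).
Neither a single period nor a single group — weigh both effects.
O > Al: relative to Al, both the across-period and down-group shifts push O's first ionization energy up.
N > O: this pair runs against the simple trend — see the exception note.
Note the exception: N has a higher first ionization energy than O, contrary to the simple trend — pairing an electron in O's 2p⁴ costs repulsion energy, so O ionizes more easily than half-filled N (2p³).
Tabulated first ionization energy (kJ/mol): N 1402, O 1314, Al 578.
The smallest IE₁ among these belongs to Al.

Al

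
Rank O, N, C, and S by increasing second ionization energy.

S < C < N < O

The second ionization energy removes an electron from the +1 ion. For each element: O⁺ still has 5 valence electrons; N⁺ still has 4 valence electrons; C⁺ still has 3 valence electrons; S⁺ still has 5 valence electrons.
All are still removing valence electrons, so compare the +1 ions as you would atoms: IE_2 generally rises across a period (higher Z_eff) and falls down a group (larger shell), subject to the usual subshell exceptions.
Valence configurations: O⁺ [He]2s²2p³, N⁺ [He]2s²2p², C⁺ [He]2s²2p¹, S⁺ [Ne]3s²3p³.
Tabulated IE_2 (kJ/mol): O 3388, N 2856, C 2353, S 2252.
Overall IE_2 order: S < C < N < O.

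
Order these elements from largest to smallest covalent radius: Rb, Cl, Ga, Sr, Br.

Cl is in period 3, group 17; Ga is in period 4, group 13; Br is in period 4, group 17; Rb is in period 5, group 1; Sr is in period 5, group 2.
Atomic radius shrinks across a period as nuclear charge pulls the same shell inward, and grows down a group as new shells are added.
Neither a single period nor a single group — weigh both effects.
Br > Cl: Br sits below Cl in group 17, so the down-group effect alone puts Br larger.
Ga > Br: both are in period 4; the period trend gives Ga the larger value.
Sr > Ga: relative to Ga, both the across-period and down-group shifts push Sr's atomic radius up.
Rb > Sr: both are in period 5; the period trend gives Rb the larger value.
For reference (pm): Cl 99, Ga 124, Br 114, Rb 210, Sr 185.
So from largest to smallest: Rb > Sr > Ga > Br > Cl.

Rb > Sr > Ga > Br > Cl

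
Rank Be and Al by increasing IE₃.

Consider each +2 ion: Be²⁺ is the bare [He] core; Al²⁺ still has 1 valence electron.
Core electrons are held far more tightly than valence electrons, so Be tops the IE_3 order.
The numbers (kJ/mol): Be 14849, Al 2745.
Hence IE_3: Al < Be.

Al < Be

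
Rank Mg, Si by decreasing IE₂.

Si > Mg

IE_2 is the cost of taking one more electron from the +1 cation: Mg⁺ still has 1 valence electron; Si⁺ still has 3 valence electrons.
All are still removing valence electrons, so compare the +1 ions as you would atoms: IE_2 generally rises across a period (higher Z_eff) and falls down a group (larger shell), subject to the usual subshell exceptions.
Valence configurations: Mg⁺ [Ne]3s¹, Si⁺ [Ne]3s²3p¹.
The numbers (kJ/mol): Mg 1451, Si 1577.
Hence IE_2: Mg < Si.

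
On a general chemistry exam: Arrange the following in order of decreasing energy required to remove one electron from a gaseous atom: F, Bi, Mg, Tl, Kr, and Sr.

F is in period 2, group 17; Mg is in period 3, group 2; Kr is in period 4, group 18; Sr is in period 5, group 2; Tl is in period 6, group 13; Bi is in period 6, group 15.
Across a period the outer electron is held more tightly (higher IE₁); down a group it sits in a higher shell, more shielded, and comes off more easily.
Here both period and group differ, so the two effects have to be weighed against each other.
Tl > Sr: the two effects oppose for this pair; the across-period effect wins (589 vs 550 kJ/mol).
Bi > Tl: Bi lies to the right of Tl in period 6, so the across-period effect alone puts Bi higher.
Mg > Bi: the two effects oppose for this pair; the down-group effect wins (738 vs 703 kJ/mol).
Kr > Mg: period and group pull opposite ways; the across-period shift dominates (1351 vs 738 kJ/mol).
F > Kr: period and group pull opposite ways; the down-group shift dominates (1681 vs 1351 kJ/mol).
For reference (kJ/mol): F 1681, Mg 738, Kr 1351, Sr 550, Tl 589, Bi 703.
So from highest to lowest: F > Kr > Mg > Bi > Tl > Sr.

F, Kr, Mg, Bi, Tl, Sr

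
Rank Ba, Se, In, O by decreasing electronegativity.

O > Se > In > Ba

O is in period 2, group 16; Se is in period 4, group 16; In is in period 5, group 13; Ba is in period 6, group 2.
EN rises left→right (higher Z_eff, smaller atoms) and falls top→bottom (larger, more shielded atoms).
Neither a single period nor a single group — weigh both effects.
In > Ba: both effects reinforce here, so In is clearly the higher of the two.
Se > In: relative to In, both the across-period and down-group shifts push Se's electronegativity up.
O > Se: O sits above Se in group 16, so the down-group effect alone puts O higher.
Approximate values (Pauling): O 3.44, Se 2.55, In 1.78, Ba 0.89.
So from highest to lowest: O > Se > In > Ba.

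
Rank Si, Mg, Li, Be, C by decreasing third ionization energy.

Be, Li, Mg, C, Si

Consider each +2 ion: Si²⁺ still has 2 valence electrons; Mg²⁺ is the bare [Ne] core; Li²⁺ is already 1 electron into the core; Be²⁺ is the bare [He] core; C²⁺ still has 2 valence electrons.
Core electrons are held far more tightly than valence electrons, so Mg, Li and Be top the IE_3 order.
Valence configurations: Si²⁺ [Ne]3s², C²⁺ [He]2s².
The numbers (kJ/mol): Si 3232, Mg 7733, Li 11815, Be 14849, C 4620.
Overall IE_3 order: Si < C < Mg < Li < Be.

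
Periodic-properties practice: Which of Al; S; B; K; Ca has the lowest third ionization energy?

Al

The third ionization energy removes an electron from the +2 ion. For each element: Al²⁺ still has 1 valence electron; S²⁺ still has 4 valence electrons; B²⁺ still has 1 valence electron; K²⁺ is already 1 electron into the core; Ca²⁺ is the bare [Ar] core.
Core electrons are held far more tightly than valence electrons, so K and Ca top the IE_3 order.
Valence configurations: Al²⁺ [Ne]3s¹, S²⁺ [Ne]3s²3p², B²⁺ [He]2s¹.
The numbers (kJ/mol): Al 2745, S 3357, B 3660, K 4420, Ca 4912.
So the third ionization energies run Al < S < B < K < Ca.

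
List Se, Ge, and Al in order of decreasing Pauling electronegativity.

Se, Ge, Al

Atoms toward the upper right of the periodic table pull bonding electrons most strongly.
Neither a single period nor a single group — weigh both effects.
Ge > Al: the two effects oppose for this pair; the across-period effect wins (2.01 vs 1.61).
Se > Ge: Se lies to the right of Ge in period 4, so the across-period effect alone puts Se higher.
Tabulated electronegativity (Pauling): Al 1.61, Ge 2.01, Se 2.55.
So from highest to lowest: Se > Ge > Al.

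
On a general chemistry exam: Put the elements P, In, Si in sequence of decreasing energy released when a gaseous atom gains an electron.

Si > P > In

Si is in period 3, group 14; P is in period 3, group 15; In is in period 5, group 13.
Adding an electron releases more energy for atoms nearer the top right (short of the noble gases).
These span different periods and groups, so the two trends combine.
P > In: relative to In, both the across-period and down-group shifts push P's electron affinity up.
Si > P: this pair runs against the simple trend — see the exception note.
Note the exception: Si has a higher electron affinity than P, contrary to the simple trend — adding an electron to P's half-filled 3p³ is unfavourable, so Si (3p²) has the more exothermic EA.
For reference (kJ/mol): Si 134, P 72, In 29.
So from highest to lowest: Si > P > In.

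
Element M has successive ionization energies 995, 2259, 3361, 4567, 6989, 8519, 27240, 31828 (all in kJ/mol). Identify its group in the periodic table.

Group 16

Look for the largest jump between consecutive ionization energies: IE7/IE6 ≈ 3.2, far larger than any earlier ratio.
That jump marks the point where a core electron is being removed. So the atom has 6 valence electrons.
A main-group element with 6 valence electrons is in group 16.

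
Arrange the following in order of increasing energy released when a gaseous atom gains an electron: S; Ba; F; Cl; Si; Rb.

Ba < Rb < Si < S < F < Cl

EA tends to increase across a period and decrease down a group, though the pattern is less regular than for IE or radius.
These span different periods and groups, so the two trends combine.
Rb > Ba: period and group pull opposite ways; the down-group shift dominates (47 vs 14 kJ/mol).
Si > Rb: both effects reinforce here, so Si is clearly the higher of the two.
S > Si: S lies to the right of Si in period 3, so the across-period effect alone puts S higher.
F > S: both effects reinforce here, so F is clearly the higher of the two.
Cl > F: this pair runs against the simple trend — see the exception note.
Note the exception: Cl has a higher electron affinity than F, contrary to the simple trend — F's small 2p subshell makes the incoming electron feel strong e⁻–e⁻ repulsion, so Cl actually releases more energy on gaining an electron.
Approximate values (kJ/mol): F 328, Si 134, S 200, Cl 349, Rb 47, Ba 14.
So from lowest to highest: Ba < Rb < Si < S < F < Cl.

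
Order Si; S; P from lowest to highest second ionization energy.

IE_2 is the cost of taking one more electron from the +1 cation: Si⁺ still has 3 valence electrons; S⁺ still has 5 valence electrons; P⁺ still has 4 valence electrons.
All are still removing valence electrons, so compare the +1 ions as you would atoms: IE_2 generally rises across a period (higher Z_eff) and falls down a group (larger shell), subject to the usual subshell exceptions.
Valence configurations: Si⁺ [Ne]3s²3p¹, S⁺ [Ne]3s²3p³, P⁺ [Ne]3s²3p².
The numbers (kJ/mol): Si 1577, S 2252, P 1907.
Overall IE_2 order: Si < P < S.

Si < P < S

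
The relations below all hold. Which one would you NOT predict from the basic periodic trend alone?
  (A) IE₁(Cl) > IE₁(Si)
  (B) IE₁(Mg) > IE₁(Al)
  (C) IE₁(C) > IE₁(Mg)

The general trend: first ionisation energy increases across a period and decreases down a group.
(A) Cl (period 3, group 17) vs Si (period 3, group 14): the stated order agrees with the simple trend.
(B) Mg (period 3, group 2) vs Al (period 3, group 13): the stated order contradicts the simple trend.
(C) C (period 2, group 14) vs Mg (period 3, group 2): the stated order agrees with the simple trend.
The exception is (B): Al's single 3p electron is easier to remove than one from Mg's filled 3s².

(B)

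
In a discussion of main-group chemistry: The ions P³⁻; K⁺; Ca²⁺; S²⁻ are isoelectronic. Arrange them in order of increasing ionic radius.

All of these have 18 electrons, so size is governed by nuclear charge alone: the more protons, the stronger the pull on the same electron cloud, and the smaller the ion.
Nuclear charges: Ca²⁺ (Z=20), K⁺ (Z=19), S²⁻ (Z=16), P³⁻ (Z=15).
Smallest to largest: Ca²⁺ < K⁺ < S²⁻ < P³⁻.

Ca²⁺ < K⁺ < S²⁻ < P³⁻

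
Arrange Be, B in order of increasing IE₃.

B, Be

The third ionization energy removes an electron from the +2 ion. For each element: Be²⁺ is the bare [He] core; B²⁺ still has 1 valence electron.
Pulling an electron out of a noble-gas core costs far more than removing a remaining valence electron, so Be sits at the high end of IE_3.
Tabulated IE_3 (kJ/mol): Be 14849, B 3660.
Hence IE_3: B < Be.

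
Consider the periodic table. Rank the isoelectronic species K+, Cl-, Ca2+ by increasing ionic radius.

Ca2+ < K+ < Cl-

All of these have 18 electrons, so size is governed by nuclear charge alone: the more protons, the stronger the pull on the same electron cloud, and the smaller the ion.
Nuclear charges: Ca2+ (Z=20), K+ (Z=19), Cl- (Z=17).
Smallest to largest: Ca2+ < K+ < Cl-.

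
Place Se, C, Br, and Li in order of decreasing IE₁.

Br > C > Se > Li

Li is in period 2, group 1; C is in period 2, group 14; Se is in period 4, group 16; Br is in period 4, group 17.
Across a period the outer electron is held more tightly (higher IE₁); down a group it sits in a higher shell, more shielded, and comes off more easily.
Here both period and group differ, so the two effects have to be weighed against each other.
Se > Li: period and group pull opposite ways; the across-period shift dominates (941 vs 520 kJ/mol).
C > Se: the two effects oppose for this pair; the down-group effect wins (1086 vs 941 kJ/mol).
Br > C: the two effects oppose for this pair; the across-period effect wins (1140 vs 1086 kJ/mol).
Tabulated first ionization energy (kJ/mol): Li 520, C 1086, Se 941, Br 1140.
So from highest to lowest: Br > C > Se > Li.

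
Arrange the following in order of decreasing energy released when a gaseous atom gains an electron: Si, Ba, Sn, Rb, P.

Si is in period 3, group 14; P is in period 3, group 15; Rb is in period 5, group 1; Sn is in period 5, group 14; Ba is in period 6, group 2.
Adding an electron releases more energy for atoms nearer the top right (short of the noble gases).
These span different periods and groups, so the two trends combine.
Rb > Ba: period and group pull opposite ways; the down-group shift dominates (47 vs 14 kJ/mol).
P > Rb: both effects reinforce here, so P is clearly the higher of the two.
Sn > P: this pair runs against the simple trend — see the exception note.
Si > Sn: they share group 14; the group trend gives Si the larger value.
Note the exception: Sn has a higher electron affinity than P, contrary to the simple trend — adding an electron to P's half-filled np³ subshell costs electron-pairing energy.
Note the exception: Si has a higher electron affinity than P, contrary to the simple trend — adding an electron to P's half-filled 3p³ is unfavourable, so Si (3p²) has the more exothermic EA.
Tabulated electron affinity (kJ/mol): Si 134, P 72, Rb 47, Sn 107, Ba 14.
So from highest to lowest: Si > Sn > P > Rb > Ba.

Si, Sn, P, Rb, Ba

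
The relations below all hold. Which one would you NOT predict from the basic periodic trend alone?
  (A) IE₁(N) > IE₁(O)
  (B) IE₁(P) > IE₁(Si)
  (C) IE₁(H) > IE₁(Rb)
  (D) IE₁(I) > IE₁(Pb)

(A)

The general trend: first ionization energy increases across a period and decreases down a group.
(A) N (period 2, group 15) vs O (period 2, group 16): the stated order contradicts the simple trend.
(B) P (period 3, group 15) vs Si (period 3, group 14): the stated order agrees with the simple trend.
(C) H (period 1, group 1) vs Rb (period 5, group 1): the stated order agrees with the simple trend.
(D) I (period 5, group 17) vs Pb (period 6, group 14): the stated order agrees with the simple trend.
The exception is (A): pairing an electron in O's 2p⁴ costs repulsion energy, so O ionizes more easily than half-filled N (2p³).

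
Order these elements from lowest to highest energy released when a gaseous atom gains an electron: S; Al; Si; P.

Al is in period 3, group 13; Si is in period 3, group 14; P is in period 3, group 15; S is in period 3, group 16.
Atoms with high Z_eff and room in the valence shell (especially the halogens) have the most exothermic electron affinities.
All lie in period 3; the across-period trend (electron affinity increases left to right) applies, with the exception below.
Note the exception: Si has a higher electron affinity than P, contrary to the simple trend — adding an electron to P's half-filled 3p³ is unfavourable, so Si (3p²) has the more exothermic EA.
For reference (kJ/mol): Al 42, Si 134, P 72, S 200.
So from lowest to highest: Al < P < Si < S.

Al < P < Si < S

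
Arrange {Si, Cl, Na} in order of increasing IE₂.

IE_2 is the cost of taking one more electron from the +1 cation: Si⁺ still has 3 valence electrons; Cl⁺ still has 6 valence electrons; Na⁺ is the bare [Ne] core.
Pulling an electron out of a noble-gas core costs far more than removing a remaining valence electron, so Na sits at the high end of IE_2.
Valence configurations: Si⁺ [Ne]3s²3p¹, Cl⁺ [Ne]3s²3p⁴.
The numbers (kJ/mol): Si 1577, Cl 2298, Na 4562.
Hence IE_2: Si < Cl < Na.

Si < Cl < Na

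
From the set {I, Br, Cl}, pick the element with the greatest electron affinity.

Cl

Cl is in period 3, group 17; Br is in period 4, group 17; I is in period 5, group 17.
Electron affinity generally becomes more exothermic across a period toward the halogens and less exothermic down a group.
All are in group 17, so electron affinity increases up the group.
The greatest electron affinity among these belongs to Cl.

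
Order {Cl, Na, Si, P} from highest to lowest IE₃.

The third ionization energy removes an electron from the +2 ion. For each element: Cl²⁺ still has 5 valence electrons; Na²⁺ is already 1 electron into the core; Si²⁺ still has 2 valence electrons; P²⁺ still has 3 valence electrons.
Pulling an electron out of a noble-gas core costs far more than removing a remaining valence electron, so Na sits at the high end of IE_3.
Valence configurations: Cl²⁺ [Ne]3s²3p³, Si²⁺ [Ne]3s², P²⁺ [Ne]3s²3p¹.
P²⁺ loses a lone 3p electron whereas Si²⁺ must break into a filled 3s² pair, so IE_3(Si) > IE_3(P) even though P has the higher nuclear charge.
Approximate IE_3 values (kJ/mol): Cl 3822, Na 6910, Si 3232, P 2914.
Hence IE_3: P < Si < Cl < Na.

Na > Cl > Si > P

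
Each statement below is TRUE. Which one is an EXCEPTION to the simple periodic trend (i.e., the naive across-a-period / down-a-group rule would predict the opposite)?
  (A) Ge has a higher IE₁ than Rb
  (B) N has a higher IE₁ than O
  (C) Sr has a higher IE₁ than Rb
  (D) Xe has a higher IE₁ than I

(B)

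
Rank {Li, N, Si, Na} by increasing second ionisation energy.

Si, N, Na, Li

The second ionization energy removes an electron from the +1 ion. For each element: Li⁺ is the bare [He] core; N⁺ still has 4 valence electrons; Si⁺ still has 3 valence electrons; Na⁺ is the bare [Ne] core.
Core electrons are held far more tightly than valence electrons, so Na and Li top the IE_2 order.
Valence configurations: N⁺ [He]2s²2p², Si⁺ [Ne]3s²3p¹.
Tabulated IE_2 (kJ/mol): Li 7298, N 2856, Si 1577, Na 4562.
Hence IE_2: Si < N < Na < Li.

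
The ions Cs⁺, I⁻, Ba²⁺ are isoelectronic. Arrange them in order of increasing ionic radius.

All of these have 54 electrons, so size is governed by nuclear charge alone: the more protons, the stronger the pull on the same electron cloud, and the smaller the ion.
Nuclear charges: Ba²⁺ (Z=56), Cs⁺ (Z=55), I⁻ (Z=53).
Smallest to largest: Ba²⁺ < Cs⁺ < I⁻.

Ba²⁺ < Cs⁺ < I⁻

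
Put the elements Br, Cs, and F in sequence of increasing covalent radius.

F is in period 2, group 17; Br is in period 4, group 17; Cs is in period 6, group 1.
Across a period the added protons contract the valence shell; down a group each new principal shell makes the atom larger.
Neither a single period nor a single group — weigh both effects.
Br > F: Br sits below F in group 17, so the down-group effect alone puts Br larger.
Cs > Br: relative to Br, both the across-period and down-group shifts push Cs's atomic radius up.
Approximate values (pm): F 64, Br 114, Cs 232.
So from smallest to largest: F < Br < Cs.

F < Br < Cs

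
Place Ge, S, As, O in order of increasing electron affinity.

As < Ge < O < S

O is in period 2, group 16; S is in period 3, group 16; Ge is in period 4, group 14; As is in period 4, group 15.
Adding an electron releases more energy for atoms nearer the top right (short of the noble gases).
Neither a single period nor a single group — weigh both effects.
Ge > As: this pair runs against the simple trend — see the exception note.
O > Ge: both effects reinforce here, so O is clearly the higher of the two.
S > O: this pair runs against the simple trend — see the exception note.
Note the exception: Ge has a higher electron affinity than As, contrary to the simple trend — adding an electron to As's half-filled 4p³ is unfavourable, so Ge (4p²) has the more exothermic EA.
Note the exception: S has a higher electron affinity than O, contrary to the simple trend — the compact 2p subshell of O repels the added electron more than S's larger 3p does.
For reference (kJ/mol): O 141, S 200, Ge 119, As 78.
So from lowest to highest: As < Ge < O < S.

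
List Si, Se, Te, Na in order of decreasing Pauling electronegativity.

Na is in period 3, group 1; Si is in period 3, group 14; Se is in period 4, group 16; Te is in period 5, group 16.
Smaller atoms with higher effective nuclear charge are more electronegative.
Neither a single period nor a single group — weigh both effects.
Si > Na: Si lies to the right of Na in period 3, so the across-period effect alone puts Si higher.
Te > Si: the two effects oppose for this pair; the across-period effect wins (2.10 vs 1.90).
Se > Te: they share group 16; the group trend gives Se the larger value.
Approximate values (Pauling): Na 0.93, Si 1.90, Se 2.55, Te 2.10.
So from highest to lowest: Se > Te > Si > Na.

Se > Te > Si > Na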